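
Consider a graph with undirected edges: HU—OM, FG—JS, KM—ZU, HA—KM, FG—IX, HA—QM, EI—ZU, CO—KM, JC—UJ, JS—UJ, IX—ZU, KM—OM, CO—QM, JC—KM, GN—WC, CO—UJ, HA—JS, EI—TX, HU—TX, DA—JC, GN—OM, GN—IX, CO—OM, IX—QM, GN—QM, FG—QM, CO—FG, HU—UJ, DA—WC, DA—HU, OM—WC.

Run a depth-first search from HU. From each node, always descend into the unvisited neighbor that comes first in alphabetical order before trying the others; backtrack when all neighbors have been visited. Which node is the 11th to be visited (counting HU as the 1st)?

Visit HU
HU → DA
DA → JC
JC → KM
KM → CO
CO → FG
FG → IX
IX → GN
GN → OM
OM → WC
GN → QM
QM → HA
HA → JS
JS → UJ
IX → ZU
ZU → EI
EI → TX

Visit order: HU, DA, JC, KM, CO, FG, IX, GN, OM, WC, QM, HA, JS, UJ, ZU, EI, TX

QM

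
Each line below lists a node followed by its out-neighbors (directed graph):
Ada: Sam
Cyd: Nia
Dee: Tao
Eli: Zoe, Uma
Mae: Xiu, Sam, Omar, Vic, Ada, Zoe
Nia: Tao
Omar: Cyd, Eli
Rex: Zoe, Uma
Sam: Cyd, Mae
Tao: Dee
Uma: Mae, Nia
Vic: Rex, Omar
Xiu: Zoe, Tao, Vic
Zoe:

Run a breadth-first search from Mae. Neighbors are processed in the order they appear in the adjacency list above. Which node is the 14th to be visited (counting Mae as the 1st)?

Visit Mae; enqueue Xiu, Sam, Omar, Vic, Ada, Zoe → queue [Xiu, Sam, Omar, Vic, Ada, Zoe]
Visit Xiu; enqueue Tao → queue [Sam, Omar, Vic, Ada, Zoe, Tao]
Visit Sam; enqueue Cyd → queue [Omar, Vic, Ada, Zoe, Tao, Cyd]
Visit Omar; enqueue Eli → queue [Vic, Ada, Zoe, Tao, Cyd, Eli]
Visit Vic; enqueue Rex → queue [Ada, Zoe, Tao, Cyd, Eli, Rex]
Visit Ada → queue [Zoe, Tao, Cyd, Eli, Rex]
Visit Zoe → queue [Tao, Cyd, Eli, Rex]
Visit Tao; enqueue Dee → queue [Cyd, Eli, Rex, Dee]
Visit Cyd; enqueue Nia → queue [Eli, Rex, Dee, Nia]
Visit Eli; enqueue Uma → queue [Rex, Dee, Nia, Uma]
Visit Rex → queue [Dee, Nia, Uma]
Visit Dee → queue [Nia, Uma]
Visit Nia → queue [Uma]
Visit Uma → queue []

Visit order: Mae, Xiu, Sam, Omar, Vic, Ada, Zoe, Tao, Cyd, Eli, Rex, Dee, Nia, Uma

Uma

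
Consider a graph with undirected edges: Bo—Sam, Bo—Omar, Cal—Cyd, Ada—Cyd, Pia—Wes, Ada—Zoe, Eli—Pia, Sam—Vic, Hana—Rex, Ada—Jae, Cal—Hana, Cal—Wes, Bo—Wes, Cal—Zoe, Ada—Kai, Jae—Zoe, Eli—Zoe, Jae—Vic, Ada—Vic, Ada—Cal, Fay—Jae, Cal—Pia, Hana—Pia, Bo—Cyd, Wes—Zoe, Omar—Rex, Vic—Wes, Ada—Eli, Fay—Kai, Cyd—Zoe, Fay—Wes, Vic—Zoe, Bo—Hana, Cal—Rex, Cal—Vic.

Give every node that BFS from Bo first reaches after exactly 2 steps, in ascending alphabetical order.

Ada, Cal, Fay, Pia, Rex, Vic, Zoe

Level 0: Bo
Level 1: Cyd, Hana, Omar, Sam, Wes
Level 2: Ada, Cal, Fay, Pia, Rex, Vic, Zoe
Level 3: Eli, Jae, Kai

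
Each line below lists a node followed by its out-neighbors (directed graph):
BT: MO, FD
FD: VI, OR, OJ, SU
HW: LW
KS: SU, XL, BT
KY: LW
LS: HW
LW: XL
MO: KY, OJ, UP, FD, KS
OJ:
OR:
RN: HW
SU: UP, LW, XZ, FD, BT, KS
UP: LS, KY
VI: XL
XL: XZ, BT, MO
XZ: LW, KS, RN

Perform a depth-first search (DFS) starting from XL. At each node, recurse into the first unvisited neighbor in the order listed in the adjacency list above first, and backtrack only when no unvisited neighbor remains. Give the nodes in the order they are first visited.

Visit XL
XL → XZ
XZ → LW
XZ → KS
KS → SU
SU → UP
UP → LS
LS → HW
UP → KY
SU → FD
FD → VI
FD → OR
FD → OJ
SU → BT
BT → MO
XZ → RN

XL, XZ, LW, KS, SU, UP, LS, HW, KY, FD, VI, OR, OJ, BT, MO, RN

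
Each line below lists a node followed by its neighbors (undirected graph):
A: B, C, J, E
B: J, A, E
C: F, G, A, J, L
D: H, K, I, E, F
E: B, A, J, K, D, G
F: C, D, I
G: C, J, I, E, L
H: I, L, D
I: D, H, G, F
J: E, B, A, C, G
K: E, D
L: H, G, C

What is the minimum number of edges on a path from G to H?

2

Level 0: G
Level 1: C, E, I, J, L
Level 2: A, B, D, F, H, K
H first appears at level 2.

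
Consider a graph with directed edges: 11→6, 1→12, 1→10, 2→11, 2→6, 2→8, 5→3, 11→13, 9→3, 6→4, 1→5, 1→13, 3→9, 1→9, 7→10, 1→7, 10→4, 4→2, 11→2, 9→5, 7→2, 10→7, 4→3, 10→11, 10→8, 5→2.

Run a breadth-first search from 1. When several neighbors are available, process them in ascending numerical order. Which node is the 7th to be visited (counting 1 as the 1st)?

13

Visit 1; enqueue 5, 7, 9, 10, 12, 13 → queue [5, 7, 9, 10, 12, 13]
Visit 5; enqueue 2, 3 → queue [7, 9, 10, 12, 13, 2, 3]
Visit 7 → queue [9, 10, 12, 13, 2, 3]
Visit 9 → queue [10, 12, 13, 2, 3]
Visit 10; enqueue 4, 8, 11 → queue [12, 13, 2, 3, 4, 8, 11]
Visit 12 → queue [13, 2, 3, 4, 8, 11]
Visit 13 → queue [2, 3, 4, 8, 11]
Visit 2; enqueue 6 → queue [3, 4, 8, 11, 6]
Visit 3 → queue [4, 8, 11, 6]
Visit 4 → queue [8, 11, 6]
Visit 8 → queue [11, 6]
Visit 11 → queue [6]
Visit 6 → queue []

Visit order: 1, 5, 7, 9, 10, 12, 13, 2, 3, 4, 8, 11, 6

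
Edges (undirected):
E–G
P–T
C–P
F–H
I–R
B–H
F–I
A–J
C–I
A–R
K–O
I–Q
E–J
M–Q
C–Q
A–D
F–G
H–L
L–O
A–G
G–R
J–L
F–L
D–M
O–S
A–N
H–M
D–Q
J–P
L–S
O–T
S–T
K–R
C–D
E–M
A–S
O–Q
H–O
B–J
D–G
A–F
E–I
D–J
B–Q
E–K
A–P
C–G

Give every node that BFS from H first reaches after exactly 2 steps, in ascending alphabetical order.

Level 0: H
Level 1: B, F, L, M, O
Level 2: A, D, E, G, I, J, K, Q, S, T
Level 3: C, N, P, R

A, D, E, G, I, J, K, Q, S, T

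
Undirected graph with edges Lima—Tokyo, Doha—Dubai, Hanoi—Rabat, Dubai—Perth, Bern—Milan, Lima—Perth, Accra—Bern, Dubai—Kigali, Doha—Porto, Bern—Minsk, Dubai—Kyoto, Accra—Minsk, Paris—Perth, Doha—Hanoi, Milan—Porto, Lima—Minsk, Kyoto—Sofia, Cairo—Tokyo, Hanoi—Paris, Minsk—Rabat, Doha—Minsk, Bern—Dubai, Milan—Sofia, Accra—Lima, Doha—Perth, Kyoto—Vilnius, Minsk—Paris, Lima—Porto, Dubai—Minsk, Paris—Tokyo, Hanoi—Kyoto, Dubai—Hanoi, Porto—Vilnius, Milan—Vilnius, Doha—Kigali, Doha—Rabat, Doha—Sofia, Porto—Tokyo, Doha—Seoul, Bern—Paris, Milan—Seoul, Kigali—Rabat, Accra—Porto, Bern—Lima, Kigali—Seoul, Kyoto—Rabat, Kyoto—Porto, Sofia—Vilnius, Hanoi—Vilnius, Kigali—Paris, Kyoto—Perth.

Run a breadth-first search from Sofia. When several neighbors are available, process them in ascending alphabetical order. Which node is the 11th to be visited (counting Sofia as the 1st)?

Visit Sofia; enqueue Doha, Kyoto, Milan, Vilnius → queue [Doha, Kyoto, Milan, Vilnius]
Visit Doha; enqueue Dubai, Hanoi, Kigali, Minsk, Perth, Porto, Rabat, Seoul → queue [Kyoto, Milan, Vilnius, Dubai, Hanoi, Kigali, Minsk, Perth, Porto, Rabat, Seoul]
Visit Kyoto → queue [Milan, Vilnius, Dubai, Hanoi, Kigali, Minsk, Perth, Porto, Rabat, Seoul]
Visit Milan; enqueue Bern → queue [Vilnius, Dubai, Hanoi, Kigali, Minsk, Perth, Porto, Rabat, Seoul, Bern]
Visit Vilnius → queue [Dubai, Hanoi, Kigali, Minsk, Perth, Porto, Rabat, Seoul, Bern]
Visit Dubai → queue [Hanoi, Kigali, Minsk, Perth, Porto, Rabat, Seoul, Bern]
Visit Hanoi; enqueue Paris → queue [Kigali, Minsk, Perth, Porto, Rabat, Seoul, Bern, Paris]
Visit Kigali → queue [Minsk, Perth, Porto, Rabat, Seoul, Bern, Paris]
Visit Minsk; enqueue Accra, Lima → queue [Perth, Porto, Rabat, Seoul, Bern, Paris, Accra, Lima]
Visit Perth → queue [Porto, Rabat, Seoul, Bern, Paris, Accra, Lima]
Visit Porto; enqueue Tokyo → queue [Rabat, Seoul, Bern, Paris, Accra, Lima, Tokyo]
Visit Rabat → queue [Seoul, Bern, Paris, Accra, Lima, Tokyo]
Visit Seoul → queue [Bern, Paris, Accra, Lima, Tokyo]
Visit Bern → queue [Paris, Accra, Lima, Tokyo]
Visit Paris → queue [Accra, Lima, Tokyo]
Visit Accra → queue [Lima, Tokyo]
Visit Lima → queue [Tokyo]
Visit Tokyo; enqueue Cairo → queue [Cairo]
Visit Cairo → queue []

Visit order: Sofia, Doha, Kyoto, Milan, Vilnius, Dubai, Hanoi, Kigali, Minsk, Perth, Porto, Rabat, Seoul, Bern, Paris, Accra, Lima, Tokyo, Cairo

Porto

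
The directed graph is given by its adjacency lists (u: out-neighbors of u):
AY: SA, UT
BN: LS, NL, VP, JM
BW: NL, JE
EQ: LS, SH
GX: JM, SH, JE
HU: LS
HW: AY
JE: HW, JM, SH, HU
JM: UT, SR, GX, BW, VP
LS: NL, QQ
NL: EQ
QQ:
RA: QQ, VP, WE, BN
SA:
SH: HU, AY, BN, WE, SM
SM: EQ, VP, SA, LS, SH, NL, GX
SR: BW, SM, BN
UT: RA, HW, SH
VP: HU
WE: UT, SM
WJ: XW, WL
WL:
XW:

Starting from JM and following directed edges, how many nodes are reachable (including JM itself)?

BFS from JM visits: JM, UT, SR, GX, BW, VP, RA, HW, SH, SM, BN, JE, NL, HU, QQ, WE, AY, EQ, SA, LS
Reachable nodes: 20 of 23 total.

20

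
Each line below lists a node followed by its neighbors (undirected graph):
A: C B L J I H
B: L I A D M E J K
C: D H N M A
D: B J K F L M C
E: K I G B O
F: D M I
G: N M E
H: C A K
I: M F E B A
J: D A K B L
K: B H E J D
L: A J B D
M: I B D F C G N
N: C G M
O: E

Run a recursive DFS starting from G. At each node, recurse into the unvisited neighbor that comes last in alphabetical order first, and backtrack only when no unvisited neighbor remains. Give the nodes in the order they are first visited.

G -> N -> M -> I -> F -> D -> L -> J -> K -> H -> C -> A -> B -> E -> O

Visit G
G → N
N → M
M → I
I → F
F → D
D → L
L → J
J → K
K → H
H → C
C → A
A → B
B → E
E → O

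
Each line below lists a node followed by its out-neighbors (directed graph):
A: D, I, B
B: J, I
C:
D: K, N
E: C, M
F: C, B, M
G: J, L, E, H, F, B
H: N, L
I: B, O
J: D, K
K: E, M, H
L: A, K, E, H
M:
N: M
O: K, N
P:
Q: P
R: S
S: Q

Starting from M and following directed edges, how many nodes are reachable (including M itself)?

1

BFS from M visits: M
Reachable nodes: 1 of 19 total.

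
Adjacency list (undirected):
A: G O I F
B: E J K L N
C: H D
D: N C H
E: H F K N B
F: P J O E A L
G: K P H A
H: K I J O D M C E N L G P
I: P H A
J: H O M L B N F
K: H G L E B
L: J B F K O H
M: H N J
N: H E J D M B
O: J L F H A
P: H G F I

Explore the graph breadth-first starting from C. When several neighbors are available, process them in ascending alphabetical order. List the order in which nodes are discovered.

Visit C; enqueue D, H → queue [D, H]
Visit D; enqueue N → queue [H, N]
Visit H; enqueue E, G, I, J, K, L, M, O, P → queue [N, E, G, I, J, K, L, M, O, P]
Visit N; enqueue B → queue [E, G, I, J, K, L, M, O, P, B]
Visit E; enqueue F → queue [G, I, J, K, L, M, O, P, B, F]
Visit G; enqueue A → queue [I, J, K, L, M, O, P, B, F, A]
Visit I → queue [J, K, L, M, O, P, B, F, A]
Visit J → queue [K, L, M, O, P, B, F, A]
Visit K → queue [L, M, O, P, B, F, A]
Visit L → queue [M, O, P, B, F, A]
Visit M → queue [O, P, B, F, A]
Visit O → queue [P, B, F, A]
Visit P → queue [B, F, A]
Visit B → queue [F, A]
Visit F → queue [A]
Visit A → queue []

C, D, H, N, E, G, I, J, K, L, M, O, P, B, F, A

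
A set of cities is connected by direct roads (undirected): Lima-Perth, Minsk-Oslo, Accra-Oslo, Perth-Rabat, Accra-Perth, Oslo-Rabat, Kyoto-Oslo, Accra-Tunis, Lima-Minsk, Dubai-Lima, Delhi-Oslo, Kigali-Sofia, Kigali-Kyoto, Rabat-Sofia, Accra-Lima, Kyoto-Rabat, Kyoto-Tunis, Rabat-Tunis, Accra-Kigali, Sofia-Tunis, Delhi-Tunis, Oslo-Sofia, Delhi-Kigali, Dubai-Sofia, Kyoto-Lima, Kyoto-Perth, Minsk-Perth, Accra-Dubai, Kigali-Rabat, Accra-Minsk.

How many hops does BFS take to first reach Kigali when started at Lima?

2

Level 0: Lima
Level 1: Accra, Dubai, Kyoto, Minsk, Perth
Level 2: Kigali, Oslo, Rabat, Sofia, Tunis
Level 3: Delhi
Kigali first appears at level 2.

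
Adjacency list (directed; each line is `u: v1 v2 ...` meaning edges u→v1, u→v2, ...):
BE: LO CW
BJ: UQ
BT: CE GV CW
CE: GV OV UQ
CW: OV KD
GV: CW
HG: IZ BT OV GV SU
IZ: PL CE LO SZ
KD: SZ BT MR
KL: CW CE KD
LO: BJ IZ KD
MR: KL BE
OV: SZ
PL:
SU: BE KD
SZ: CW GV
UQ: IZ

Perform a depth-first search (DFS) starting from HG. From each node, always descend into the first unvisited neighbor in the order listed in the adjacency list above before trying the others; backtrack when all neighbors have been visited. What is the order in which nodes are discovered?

HG, IZ, PL, CE, GV, CW, OV, SZ, KD, BT, MR, KL, BE, LO, BJ, UQ, SU

Visit HG
HG → IZ
IZ → PL
IZ → CE
CE → GV
GV → CW
CW → OV
OV → SZ
CW → KD
KD → BT
KD → MR
MR → KL
MR → BE
BE → LO
LO → BJ
BJ → UQ
HG → SU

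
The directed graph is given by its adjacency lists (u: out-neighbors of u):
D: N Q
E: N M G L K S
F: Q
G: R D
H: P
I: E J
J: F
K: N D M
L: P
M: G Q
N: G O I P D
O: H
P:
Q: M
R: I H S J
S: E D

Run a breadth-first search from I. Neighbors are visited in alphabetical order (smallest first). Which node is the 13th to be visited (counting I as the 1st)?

P

Visit I; enqueue E, J → queue [E, J]
Visit E; enqueue G, K, L, M, N, S → queue [J, G, K, L, M, N, S]
Visit J; enqueue F → queue [G, K, L, M, N, S, F]
Visit G; enqueue D, R → queue [K, L, M, N, S, F, D, R]
Visit K → queue [L, M, N, S, F, D, R]
Visit L; enqueue P → queue [M, N, S, F, D, R, P]
Visit M; enqueue Q → queue [N, S, F, D, R, P, Q]
Visit N; enqueue O → queue [S, F, D, R, P, Q, O]
Visit S → queue [F, D, R, P, Q, O]
Visit F → queue [D, R, P, Q, O]
Visit D → queue [R, P, Q, O]
Visit R; enqueue H → queue [P, Q, O, H]
Visit P → queue [Q, O, H]
Visit Q → queue [O, H]
Visit O → queue [H]
Visit H → queue []

Visit order: I, E, J, G, K, L, M, N, S, F, D, R, P, Q, O, H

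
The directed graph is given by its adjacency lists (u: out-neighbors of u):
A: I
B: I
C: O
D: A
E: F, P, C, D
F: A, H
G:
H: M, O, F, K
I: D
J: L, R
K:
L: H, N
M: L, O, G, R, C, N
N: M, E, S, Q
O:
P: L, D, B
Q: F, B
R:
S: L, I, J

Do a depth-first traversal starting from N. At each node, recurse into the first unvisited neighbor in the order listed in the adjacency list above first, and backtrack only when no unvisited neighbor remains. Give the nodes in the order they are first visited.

N M L H O F A I D K G R C E P B S J Q

Visit N
N → M
M → L
L → H
H → O
H → F
F → A
A → I
I → D
H → K
M → G
M → R
M → C
N → E
E → P
P → B
N → S
S → J
N → Q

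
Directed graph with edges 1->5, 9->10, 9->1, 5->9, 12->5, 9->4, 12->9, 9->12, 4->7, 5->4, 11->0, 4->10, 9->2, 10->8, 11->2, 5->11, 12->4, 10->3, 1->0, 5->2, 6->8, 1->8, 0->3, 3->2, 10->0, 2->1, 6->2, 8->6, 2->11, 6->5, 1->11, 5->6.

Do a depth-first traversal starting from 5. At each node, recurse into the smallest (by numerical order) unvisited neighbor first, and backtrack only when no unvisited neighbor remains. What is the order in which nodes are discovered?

5, 2, 1, 0, 3, 8, 6, 11, 4, 7, 10, 9, 12

Visit 5
5 → 2
2 → 1
1 → 0
0 → 3
1 → 8
8 → 6
1 → 11
5 → 4
4 → 7
4 → 10
5 → 9
9 → 12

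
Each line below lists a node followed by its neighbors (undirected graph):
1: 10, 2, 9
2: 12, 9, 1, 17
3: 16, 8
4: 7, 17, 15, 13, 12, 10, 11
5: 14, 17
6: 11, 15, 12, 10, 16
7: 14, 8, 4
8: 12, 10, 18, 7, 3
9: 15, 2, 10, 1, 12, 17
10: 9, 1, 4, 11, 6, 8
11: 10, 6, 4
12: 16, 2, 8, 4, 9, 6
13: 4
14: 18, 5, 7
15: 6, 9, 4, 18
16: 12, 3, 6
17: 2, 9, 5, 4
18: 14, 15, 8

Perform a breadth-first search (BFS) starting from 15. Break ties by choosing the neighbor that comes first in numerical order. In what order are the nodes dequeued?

Visit 15; enqueue 4, 6, 9, 18 → queue [4, 6, 9, 18]
Visit 4; enqueue 7, 10, 11, 12, 13, 17 → queue [6, 9, 18, 7, 10, 11, 12, 13, 17]
Visit 6; enqueue 16 → queue [9, 18, 7, 10, 11, 12, 13, 17, 16]
Visit 9; enqueue 1, 2 → queue [18, 7, 10, 11, 12, 13, 17, 16, 1, 2]
Visit 18; enqueue 8, 14 → queue [7, 10, 11, 12, 13, 17, 16, 1, 2, 8, 14]
Visit 7 → queue [10, 11, 12, 13, 17, 16, 1, 2, 8, 14]
Visit 10 → queue [11, 12, 13, 17, 16, 1, 2, 8, 14]
Visit 11 → queue [12, 13, 17, 16, 1, 2, 8, 14]
Visit 12 → queue [13, 17, 16, 1, 2, 8, 14]
Visit 13 → queue [17, 16, 1, 2, 8, 14]
Visit 17; enqueue 5 → queue [16, 1, 2, 8, 14, 5]
Visit 16; enqueue 3 → queue [1, 2, 8, 14, 5, 3]
Visit 1 → queue [2, 8, 14, 5, 3]
Visit 2 → queue [8, 14, 5, 3]
Visit 8 → queue [14, 5, 3]
Visit 14 → queue [5, 3]
Visit 5 → queue [3]
Visit 3 → queue []

15 4 6 9 18 7 10 11 12 13 17 16 1 2 8 14 5 3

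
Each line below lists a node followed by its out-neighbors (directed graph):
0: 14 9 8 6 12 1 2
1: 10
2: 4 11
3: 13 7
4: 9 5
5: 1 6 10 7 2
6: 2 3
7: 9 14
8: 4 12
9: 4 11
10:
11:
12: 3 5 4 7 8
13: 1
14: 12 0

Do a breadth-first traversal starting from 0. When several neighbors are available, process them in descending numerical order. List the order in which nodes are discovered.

0 → 14 → 12 → 9 → 8 → 6 → 2 → 1 → 7 → 5 → 4 → 3 → 11 → 10 → 13

Visit 0; enqueue 14, 12, 9, 8, 6, 2, 1 → queue [14, 12, 9, 8, 6, 2, 1]
Visit 14 → queue [12, 9, 8, 6, 2, 1]
Visit 12; enqueue 7, 5, 4, 3 → queue [9, 8, 6, 2, 1, 7, 5, 4, 3]
Visit 9; enqueue 11 → queue [8, 6, 2, 1, 7, 5, 4, 3, 11]
Visit 8 → queue [6, 2, 1, 7, 5, 4, 3, 11]
Visit 6 → queue [2, 1, 7, 5, 4, 3, 11]
Visit 2 → queue [1, 7, 5, 4, 3, 11]
Visit 1; enqueue 10 → queue [7, 5, 4, 3, 11, 10]
Visit 7 → queue [5, 4, 3, 11, 10]
Visit 5 → queue [4, 3, 11, 10]
Visit 4 → queue [3, 11, 10]
Visit 3; enqueue 13 → queue [11, 10, 13]
Visit 11 → queue [10, 13]
Visit 10 → queue [13]
Visit 13 → queue []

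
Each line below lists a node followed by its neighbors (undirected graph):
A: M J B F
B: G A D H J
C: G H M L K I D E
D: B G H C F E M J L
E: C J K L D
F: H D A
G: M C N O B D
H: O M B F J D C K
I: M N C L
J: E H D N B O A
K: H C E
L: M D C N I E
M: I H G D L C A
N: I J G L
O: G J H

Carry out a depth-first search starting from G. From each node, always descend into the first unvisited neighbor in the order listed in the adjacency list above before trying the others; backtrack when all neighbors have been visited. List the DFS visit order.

Visit G
G → M
M → I
I → N
N → J
J → E
E → C
C → H
H → O
H → B
B → A
A → F
F → D
D → L
H → K

G, M, I, N, J, E, C, H, O, B, A, F, D, L, K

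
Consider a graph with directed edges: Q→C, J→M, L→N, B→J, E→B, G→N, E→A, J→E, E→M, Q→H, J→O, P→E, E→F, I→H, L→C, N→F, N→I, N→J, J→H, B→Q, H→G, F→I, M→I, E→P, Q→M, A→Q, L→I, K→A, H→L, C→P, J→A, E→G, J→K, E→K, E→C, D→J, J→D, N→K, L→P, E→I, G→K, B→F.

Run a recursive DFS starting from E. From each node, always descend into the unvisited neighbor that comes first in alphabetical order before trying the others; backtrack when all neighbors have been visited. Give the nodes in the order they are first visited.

Visit E
E → A
A → Q
Q → C
C → P
Q → H
H → G
G → K
G → N
N → F
F → I
N → J
J → D
J → M
J → O
H → L
E → B

E, A, Q, C, P, H, G, K, N, F, I, J, D, M, O, L, B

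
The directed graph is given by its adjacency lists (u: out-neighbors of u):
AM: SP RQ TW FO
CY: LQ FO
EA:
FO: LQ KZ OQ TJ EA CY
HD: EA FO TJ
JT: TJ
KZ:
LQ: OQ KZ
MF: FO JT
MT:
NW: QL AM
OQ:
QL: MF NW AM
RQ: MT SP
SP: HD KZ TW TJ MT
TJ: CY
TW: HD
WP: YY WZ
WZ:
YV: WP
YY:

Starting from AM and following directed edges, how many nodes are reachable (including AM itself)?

BFS from AM visits: AM, SP, RQ, TW, FO, HD, KZ, TJ, MT, LQ, OQ, EA, CY
Reachable nodes: 13 of 21 total.

13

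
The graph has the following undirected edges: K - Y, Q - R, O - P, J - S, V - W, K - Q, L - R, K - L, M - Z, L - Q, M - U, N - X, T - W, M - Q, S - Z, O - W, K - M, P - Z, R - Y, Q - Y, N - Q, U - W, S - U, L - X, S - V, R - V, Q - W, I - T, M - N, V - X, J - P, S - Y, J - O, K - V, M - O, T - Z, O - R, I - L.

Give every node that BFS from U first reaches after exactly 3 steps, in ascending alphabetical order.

Level 0: U
Level 1: M, S, W
Level 2: J, K, N, O, Q, T, V, Y, Z
Level 3: I, L, P, R, X

I, L, P, R, X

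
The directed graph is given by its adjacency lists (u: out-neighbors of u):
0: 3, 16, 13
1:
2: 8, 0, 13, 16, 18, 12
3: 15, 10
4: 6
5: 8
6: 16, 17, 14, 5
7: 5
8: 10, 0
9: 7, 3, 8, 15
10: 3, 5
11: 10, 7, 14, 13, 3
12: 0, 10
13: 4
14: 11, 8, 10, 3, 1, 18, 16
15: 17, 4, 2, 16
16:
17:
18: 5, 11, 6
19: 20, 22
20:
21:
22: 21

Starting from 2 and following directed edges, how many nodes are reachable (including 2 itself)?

18

BFS from 2 visits: 2, 0, 8, 12, 13, 16, 18, 3, 10, 4, 5, 6, 11, 15, 14, 17, 7, 1
Reachable nodes: 18 of 23 total.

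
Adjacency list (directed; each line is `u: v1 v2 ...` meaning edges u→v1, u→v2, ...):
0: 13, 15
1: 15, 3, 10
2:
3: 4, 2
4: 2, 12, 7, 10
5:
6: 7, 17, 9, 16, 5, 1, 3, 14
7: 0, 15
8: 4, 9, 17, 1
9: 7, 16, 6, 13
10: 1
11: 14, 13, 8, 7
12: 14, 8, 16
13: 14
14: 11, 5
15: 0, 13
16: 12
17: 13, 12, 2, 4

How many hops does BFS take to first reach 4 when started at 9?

3

Level 0: 9
Level 1: 6, 7, 13, 16
Level 2: 0, 1, 3, 5, 12, 14, 15, 17
Level 3: 2, 4, 8, 10, 11
4 first appears at level 3.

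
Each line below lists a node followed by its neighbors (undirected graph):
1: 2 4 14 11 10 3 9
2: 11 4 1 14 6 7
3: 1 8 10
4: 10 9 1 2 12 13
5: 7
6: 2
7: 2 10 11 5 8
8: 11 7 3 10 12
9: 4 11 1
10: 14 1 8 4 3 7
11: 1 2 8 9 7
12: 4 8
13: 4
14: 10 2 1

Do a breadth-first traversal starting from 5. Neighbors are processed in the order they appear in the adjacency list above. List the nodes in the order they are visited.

5, 7, 2, 10, 11, 8, 4, 1, 14, 6, 3, 9, 12, 13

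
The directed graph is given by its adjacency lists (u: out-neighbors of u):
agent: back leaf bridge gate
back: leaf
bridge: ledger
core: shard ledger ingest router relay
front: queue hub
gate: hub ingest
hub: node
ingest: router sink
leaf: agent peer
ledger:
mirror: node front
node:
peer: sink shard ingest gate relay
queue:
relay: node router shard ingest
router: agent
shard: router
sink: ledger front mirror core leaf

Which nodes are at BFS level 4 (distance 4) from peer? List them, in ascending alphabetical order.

Level 0: peer
Level 1: gate, ingest, relay, shard, sink
Level 2: core, front, hub, leaf, ledger, mirror, node, router
Level 3: agent, queue
Level 4: back, bridge

back, bridge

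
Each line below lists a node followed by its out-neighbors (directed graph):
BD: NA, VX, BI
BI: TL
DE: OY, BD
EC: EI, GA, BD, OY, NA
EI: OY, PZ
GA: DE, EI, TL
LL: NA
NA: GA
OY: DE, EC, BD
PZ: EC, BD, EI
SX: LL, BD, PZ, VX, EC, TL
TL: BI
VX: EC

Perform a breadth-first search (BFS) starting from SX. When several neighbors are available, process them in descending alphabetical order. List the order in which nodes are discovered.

Visit SX; enqueue VX, TL, PZ, LL, EC, BD → queue [VX, TL, PZ, LL, EC, BD]
Visit VX → queue [TL, PZ, LL, EC, BD]
Visit TL; enqueue BI → queue [PZ, LL, EC, BD, BI]
Visit PZ; enqueue EI → queue [LL, EC, BD, BI, EI]
Visit LL; enqueue NA → queue [EC, BD, BI, EI, NA]
Visit EC; enqueue OY, GA → queue [BD, BI, EI, NA, OY, GA]
Visit BD → queue [BI, EI, NA, OY, GA]
Visit BI → queue [EI, NA, OY, GA]
Visit EI → queue [NA, OY, GA]
Visit NA → queue [OY, GA]
Visit OY; enqueue DE → queue [GA, DE]
Visit GA → queue [DE]
Visit DE → queue []

SX VX TL PZ LL EC BD BI EI NA OY GA DE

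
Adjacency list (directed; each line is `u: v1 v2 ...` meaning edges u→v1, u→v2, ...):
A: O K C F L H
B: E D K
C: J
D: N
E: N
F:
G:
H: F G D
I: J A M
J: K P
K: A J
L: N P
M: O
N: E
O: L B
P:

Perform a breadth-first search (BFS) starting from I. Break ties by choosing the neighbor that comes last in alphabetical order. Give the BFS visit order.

Visit I; enqueue M, J, A → queue [M, J, A]
Visit M; enqueue O → queue [J, A, O]
Visit J; enqueue P, K → queue [A, O, P, K]
Visit A; enqueue L, H, F, C → queue [O, P, K, L, H, F, C]
Visit O; enqueue B → queue [P, K, L, H, F, C, B]
Visit P → queue [K, L, H, F, C, B]
Visit K → queue [L, H, F, C, B]
Visit L; enqueue N → queue [H, F, C, B, N]
Visit H; enqueue G, D → queue [F, C, B, N, G, D]
Visit F → queue [C, B, N, G, D]
Visit C → queue [B, N, G, D]
Visit B; enqueue E → queue [N, G, D, E]
Visit N → queue [G, D, E]
Visit G → queue [D, E]
Visit D → queue [E]
Visit E → queue []

I, M, J, A, O, P, K, L, H, F, C, B, N, G, D, E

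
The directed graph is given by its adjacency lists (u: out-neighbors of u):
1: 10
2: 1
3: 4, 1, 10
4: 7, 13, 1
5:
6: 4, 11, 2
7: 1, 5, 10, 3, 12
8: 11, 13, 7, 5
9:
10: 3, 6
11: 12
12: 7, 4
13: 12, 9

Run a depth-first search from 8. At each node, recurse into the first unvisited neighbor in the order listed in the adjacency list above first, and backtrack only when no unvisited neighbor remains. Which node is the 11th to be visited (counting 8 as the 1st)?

Visit 8
8 → 11
11 → 12
12 → 7
7 → 1
1 → 10
10 → 3
3 → 4
4 → 13
13 → 9
10 → 6
6 → 2
7 → 5

Visit order: 8, 11, 12, 7, 1, 10, 3, 4, 13, 9, 6, 2, 5

6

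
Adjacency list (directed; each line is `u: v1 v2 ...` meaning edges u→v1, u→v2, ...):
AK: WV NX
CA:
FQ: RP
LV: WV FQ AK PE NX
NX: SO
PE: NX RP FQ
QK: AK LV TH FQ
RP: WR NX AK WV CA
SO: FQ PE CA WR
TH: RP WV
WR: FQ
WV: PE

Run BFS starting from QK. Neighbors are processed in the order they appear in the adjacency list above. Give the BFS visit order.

Visit QK; enqueue AK, LV, TH, FQ → queue [AK, LV, TH, FQ]
Visit AK; enqueue WV, NX → queue [LV, TH, FQ, WV, NX]
Visit LV; enqueue PE → queue [TH, FQ, WV, NX, PE]
Visit TH; enqueue RP → queue [FQ, WV, NX, PE, RP]
Visit FQ → queue [WV, NX, PE, RP]
Visit WV → queue [NX, PE, RP]
Visit NX; enqueue SO → queue [PE, RP, SO]
Visit PE → queue [RP, SO]
Visit RP; enqueue WR, CA → queue [SO, WR, CA]
Visit SO → queue [WR, CA]
Visit WR → queue [CA]
Visit CA → queue []

QK, AK, LV, TH, FQ, WV, NX, PE, RP, SO, WR, CA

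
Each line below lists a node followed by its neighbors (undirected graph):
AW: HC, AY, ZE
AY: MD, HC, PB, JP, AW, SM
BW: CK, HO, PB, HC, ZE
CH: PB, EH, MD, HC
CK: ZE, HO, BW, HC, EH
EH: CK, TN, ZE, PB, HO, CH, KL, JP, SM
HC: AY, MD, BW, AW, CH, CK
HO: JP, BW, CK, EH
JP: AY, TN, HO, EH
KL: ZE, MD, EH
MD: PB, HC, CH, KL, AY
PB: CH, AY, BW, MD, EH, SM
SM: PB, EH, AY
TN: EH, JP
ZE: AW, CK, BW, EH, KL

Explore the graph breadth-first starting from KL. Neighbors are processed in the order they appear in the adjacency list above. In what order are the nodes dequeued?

KL, ZE, MD, EH, AW, CK, BW, PB, HC, CH, AY, TN, HO, JP, SM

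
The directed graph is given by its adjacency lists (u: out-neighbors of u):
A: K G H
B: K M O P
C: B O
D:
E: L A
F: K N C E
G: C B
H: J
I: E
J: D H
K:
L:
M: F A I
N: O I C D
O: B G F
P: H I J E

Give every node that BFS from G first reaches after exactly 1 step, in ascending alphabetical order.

Level 0: G
Level 1: B, C
Level 2: K, M, O, P
Level 3: A, E, F, H, I, J
Level 4: D, L, N

B, C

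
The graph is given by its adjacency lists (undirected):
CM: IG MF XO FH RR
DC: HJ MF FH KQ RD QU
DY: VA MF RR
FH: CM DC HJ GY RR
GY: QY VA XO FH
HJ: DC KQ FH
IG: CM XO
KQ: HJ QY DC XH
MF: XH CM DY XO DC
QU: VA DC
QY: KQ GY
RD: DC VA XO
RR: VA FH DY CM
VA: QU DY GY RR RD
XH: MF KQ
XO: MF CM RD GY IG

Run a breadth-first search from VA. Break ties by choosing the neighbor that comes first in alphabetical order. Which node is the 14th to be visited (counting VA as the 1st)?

HJ

Visit VA; enqueue DY, GY, QU, RD, RR → queue [DY, GY, QU, RD, RR]
Visit DY; enqueue MF → queue [GY, QU, RD, RR, MF]
Visit GY; enqueue FH, QY, XO → queue [QU, RD, RR, MF, FH, QY, XO]
Visit QU; enqueue DC → queue [RD, RR, MF, FH, QY, XO, DC]
Visit RD → queue [RR, MF, FH, QY, XO, DC]
Visit RR; enqueue CM → queue [MF, FH, QY, XO, DC, CM]
Visit MF; enqueue XH → queue [FH, QY, XO, DC, CM, XH]
Visit FH; enqueue HJ → queue [QY, XO, DC, CM, XH, HJ]
Visit QY; enqueue KQ → queue [XO, DC, CM, XH, HJ, KQ]
Visit XO; enqueue IG → queue [DC, CM, XH, HJ, KQ, IG]
Visit DC → queue [CM, XH, HJ, KQ, IG]
Visit CM → queue [XH, HJ, KQ, IG]
Visit XH → queue [HJ, KQ, IG]
Visit HJ → queue [KQ, IG]
Visit KQ → queue [IG]
Visit IG → queue []

Visit order: VA, DY, GY, QU, RD, RR, MF, FH, QY, XO, DC, CM, XH, HJ, KQ, IG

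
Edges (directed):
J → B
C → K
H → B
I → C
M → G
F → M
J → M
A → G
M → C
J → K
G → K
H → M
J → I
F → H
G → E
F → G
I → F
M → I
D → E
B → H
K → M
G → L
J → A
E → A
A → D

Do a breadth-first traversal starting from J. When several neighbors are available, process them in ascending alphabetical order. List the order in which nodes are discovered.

J → A → B → I → K → M → D → G → H → C → F → E → L

Visit J; enqueue A, B, I, K, M → queue [A, B, I, K, M]
Visit A; enqueue D, G → queue [B, I, K, M, D, G]
Visit B; enqueue H → queue [I, K, M, D, G, H]
Visit I; enqueue C, F → queue [K, M, D, G, H, C, F]
Visit K → queue [M, D, G, H, C, F]
Visit M → queue [D, G, H, C, F]
Visit D; enqueue E → queue [G, H, C, F, E]
Visit G; enqueue L → queue [H, C, F, E, L]
Visit H → queue [C, F, E, L]
Visit C → queue [F, E, L]
Visit F → queue [E, L]
Visit E → queue [L]
Visit L → queue []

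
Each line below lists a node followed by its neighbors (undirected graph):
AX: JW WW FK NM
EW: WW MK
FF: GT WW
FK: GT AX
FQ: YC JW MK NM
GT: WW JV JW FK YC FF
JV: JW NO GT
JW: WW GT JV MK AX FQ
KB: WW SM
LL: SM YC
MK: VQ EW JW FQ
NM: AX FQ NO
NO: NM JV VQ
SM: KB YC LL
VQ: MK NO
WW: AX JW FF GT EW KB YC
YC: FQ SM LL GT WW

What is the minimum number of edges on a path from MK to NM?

2

Level 0: MK
Level 1: EW, FQ, JW, VQ
Level 2: AX, GT, JV, NM, NO, WW, YC
Level 3: FF, FK, KB, LL, SM
NM first appears at level 2.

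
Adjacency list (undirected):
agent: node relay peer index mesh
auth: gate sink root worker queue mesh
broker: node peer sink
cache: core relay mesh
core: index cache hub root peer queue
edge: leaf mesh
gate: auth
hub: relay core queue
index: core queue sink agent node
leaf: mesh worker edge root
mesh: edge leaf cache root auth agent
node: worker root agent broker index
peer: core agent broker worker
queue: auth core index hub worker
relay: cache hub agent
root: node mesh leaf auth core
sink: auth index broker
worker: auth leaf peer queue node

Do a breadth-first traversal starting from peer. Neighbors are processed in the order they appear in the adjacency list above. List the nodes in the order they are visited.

peer, core, agent, broker, worker, index, cache, hub, root, queue, node, relay, mesh, sink, auth, leaf, edge, gate

Visit peer; enqueue core, agent, broker, worker → queue [core, agent, broker, worker]
Visit core; enqueue index, cache, hub, root, queue → queue [agent, broker, worker, index, cache, hub, root, queue]
Visit agent; enqueue node, relay, mesh → queue [broker, worker, index, cache, hub, root, queue, node, relay, mesh]
Visit broker; enqueue sink → queue [worker, index, cache, hub, root, queue, node, relay, mesh, sink]
Visit worker; enqueue auth, leaf → queue [index, cache, hub, root, queue, node, relay, mesh, sink, auth, leaf]
Visit index → queue [cache, hub, root, queue, node, relay, mesh, sink, auth, leaf]
Visit cache → queue [hub, root, queue, node, relay, mesh, sink, auth, leaf]
Visit hub → queue [root, queue, node, relay, mesh, sink, auth, leaf]
Visit root → queue [queue, node, relay, mesh, sink, auth, leaf]
Visit queue → queue [node, relay, mesh, sink, auth, leaf]
Visit node → queue [relay, mesh, sink, auth, leaf]
Visit relay → queue [mesh, sink, auth, leaf]
Visit mesh; enqueue edge → queue [sink, auth, leaf, edge]
Visit sink → queue [auth, leaf, edge]
Visit auth; enqueue gate → queue [leaf, edge, gate]
Visit leaf → queue [edge, gate]
Visit edge → queue [gate]
Visit gate → queue []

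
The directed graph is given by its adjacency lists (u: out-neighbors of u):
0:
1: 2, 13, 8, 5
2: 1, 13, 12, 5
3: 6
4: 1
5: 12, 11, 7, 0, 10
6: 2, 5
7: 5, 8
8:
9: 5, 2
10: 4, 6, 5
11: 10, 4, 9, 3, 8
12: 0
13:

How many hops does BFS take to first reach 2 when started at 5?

3

Level 0: 5
Level 1: 0, 7, 10, 11, 12
Level 2: 3, 4, 6, 8, 9
Level 3: 1, 2
Level 4: 13
2 first appears at level 3.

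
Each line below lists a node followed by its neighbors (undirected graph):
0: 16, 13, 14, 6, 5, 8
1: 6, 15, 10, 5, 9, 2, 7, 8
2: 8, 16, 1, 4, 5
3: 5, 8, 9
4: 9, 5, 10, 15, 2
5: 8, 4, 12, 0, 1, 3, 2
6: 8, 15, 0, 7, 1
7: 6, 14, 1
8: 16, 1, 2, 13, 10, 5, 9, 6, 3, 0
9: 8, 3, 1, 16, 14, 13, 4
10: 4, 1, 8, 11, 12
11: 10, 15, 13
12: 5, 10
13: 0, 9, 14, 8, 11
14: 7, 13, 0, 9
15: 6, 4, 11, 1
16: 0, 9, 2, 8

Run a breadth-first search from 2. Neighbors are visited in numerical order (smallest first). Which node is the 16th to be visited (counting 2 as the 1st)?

14

Visit 2; enqueue 1, 4, 5, 8, 16 → queue [1, 4, 5, 8, 16]
Visit 1; enqueue 6, 7, 9, 10, 15 → queue [4, 5, 8, 16, 6, 7, 9, 10, 15]
Visit 4 → queue [5, 8, 16, 6, 7, 9, 10, 15]
Visit 5; enqueue 0, 3, 12 → queue [8, 16, 6, 7, 9, 10, 15, 0, 3, 12]
Visit 8; enqueue 13 → queue [16, 6, 7, 9, 10, 15, 0, 3, 12, 13]
Visit 16 → queue [6, 7, 9, 10, 15, 0, 3, 12, 13]
Visit 6 → queue [7, 9, 10, 15, 0, 3, 12, 13]
Visit 7; enqueue 14 → queue [9, 10, 15, 0, 3, 12, 13, 14]
Visit 9 → queue [10, 15, 0, 3, 12, 13, 14]
Visit 10; enqueue 11 → queue [15, 0, 3, 12, 13, 14, 11]
Visit 15 → queue [0, 3, 12, 13, 14, 11]
Visit 0 → queue [3, 12, 13, 14, 11]
Visit 3 → queue [12, 13, 14, 11]
Visit 12 → queue [13, 14, 11]
Visit 13 → queue [14, 11]
Visit 14 → queue [11]
Visit 11 → queue []

Visit order: 2, 1, 4, 5, 8, 16, 6, 7, 9, 10, 15, 0, 3, 12, 13, 14, 11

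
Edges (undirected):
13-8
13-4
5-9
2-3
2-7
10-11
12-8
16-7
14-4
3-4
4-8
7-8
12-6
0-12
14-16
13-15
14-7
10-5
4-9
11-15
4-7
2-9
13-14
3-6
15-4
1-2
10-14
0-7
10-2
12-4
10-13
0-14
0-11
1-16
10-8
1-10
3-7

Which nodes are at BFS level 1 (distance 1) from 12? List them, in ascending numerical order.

Level 0: 12
Level 1: 0, 4, 6, 8
Level 2: 3, 7, 9, 10, 11, 13, 14, 15
Level 3: 1, 2, 5, 16

0, 4, 6, 8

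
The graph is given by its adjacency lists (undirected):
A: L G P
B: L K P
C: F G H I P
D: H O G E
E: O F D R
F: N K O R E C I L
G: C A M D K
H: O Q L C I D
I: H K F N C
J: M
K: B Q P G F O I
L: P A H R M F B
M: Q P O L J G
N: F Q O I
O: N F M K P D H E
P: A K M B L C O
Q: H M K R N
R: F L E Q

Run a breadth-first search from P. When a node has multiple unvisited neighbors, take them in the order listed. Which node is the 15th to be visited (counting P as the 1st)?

Visit P; enqueue A, K, M, B, L, C, O → queue [A, K, M, B, L, C, O]
Visit A; enqueue G → queue [K, M, B, L, C, O, G]
Visit K; enqueue Q, F, I → queue [M, B, L, C, O, G, Q, F, I]
Visit M; enqueue J → queue [B, L, C, O, G, Q, F, I, J]
Visit B → queue [L, C, O, G, Q, F, I, J]
Visit L; enqueue H, R → queue [C, O, G, Q, F, I, J, H, R]
Visit C → queue [O, G, Q, F, I, J, H, R]
Visit O; enqueue N, D, E → queue [G, Q, F, I, J, H, R, N, D, E]
Visit G → queue [Q, F, I, J, H, R, N, D, E]
Visit Q → queue [F, I, J, H, R, N, D, E]
Visit F → queue [I, J, H, R, N, D, E]
Visit I → queue [J, H, R, N, D, E]
Visit J → queue [H, R, N, D, E]
Visit H → queue [R, N, D, E]
Visit R → queue [N, D, E]
Visit N → queue [D, E]
Visit D → queue [E]
Visit E → queue []

Visit order: P, A, K, M, B, L, C, O, G, Q, F, I, J, H, R, N, D, E

R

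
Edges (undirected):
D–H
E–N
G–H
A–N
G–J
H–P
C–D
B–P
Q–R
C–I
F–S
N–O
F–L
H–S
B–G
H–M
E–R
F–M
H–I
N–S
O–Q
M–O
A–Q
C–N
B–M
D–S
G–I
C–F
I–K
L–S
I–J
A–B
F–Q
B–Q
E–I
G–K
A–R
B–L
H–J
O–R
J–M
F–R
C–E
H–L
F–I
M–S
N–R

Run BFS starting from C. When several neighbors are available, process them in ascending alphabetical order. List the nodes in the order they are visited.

C → D → E → F → I → N → H → S → R → L → M → Q → G → J → K → A → O → P → B

Visit C; enqueue D, E, F, I, N → queue [D, E, F, I, N]
Visit D; enqueue H, S → queue [E, F, I, N, H, S]
Visit E; enqueue R → queue [F, I, N, H, S, R]
Visit F; enqueue L, M, Q → queue [I, N, H, S, R, L, M, Q]
Visit I; enqueue G, J, K → queue [N, H, S, R, L, M, Q, G, J, K]
Visit N; enqueue A, O → queue [H, S, R, L, M, Q, G, J, K, A, O]
Visit H; enqueue P → queue [S, R, L, M, Q, G, J, K, A, O, P]
Visit S → queue [R, L, M, Q, G, J, K, A, O, P]
Visit R → queue [L, M, Q, G, J, K, A, O, P]
Visit L; enqueue B → queue [M, Q, G, J, K, A, O, P, B]
Visit M → queue [Q, G, J, K, A, O, P, B]
Visit Q → queue [G, J, K, A, O, P, B]
Visit G → queue [J, K, A, O, P, B]
Visit J → queue [K, A, O, P, B]
Visit K → queue [A, O, P, B]
Visit A → queue [O, P, B]
Visit O → queue [P, B]
Visit P → queue [B]
Visit B → queue []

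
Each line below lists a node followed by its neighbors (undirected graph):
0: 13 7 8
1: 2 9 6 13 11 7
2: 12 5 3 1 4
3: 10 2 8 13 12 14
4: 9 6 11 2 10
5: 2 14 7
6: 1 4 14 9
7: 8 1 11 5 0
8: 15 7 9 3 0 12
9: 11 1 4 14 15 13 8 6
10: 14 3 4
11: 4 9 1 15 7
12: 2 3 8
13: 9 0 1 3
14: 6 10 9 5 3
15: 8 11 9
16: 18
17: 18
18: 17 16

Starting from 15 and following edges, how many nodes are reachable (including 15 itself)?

16

BFS from 15 visits: 15, 8, 11, 9, 7, 3, 0, 12, 4, 1, 14, 13, 6, 5, 10, 2
Reachable nodes: 16 of 19 total.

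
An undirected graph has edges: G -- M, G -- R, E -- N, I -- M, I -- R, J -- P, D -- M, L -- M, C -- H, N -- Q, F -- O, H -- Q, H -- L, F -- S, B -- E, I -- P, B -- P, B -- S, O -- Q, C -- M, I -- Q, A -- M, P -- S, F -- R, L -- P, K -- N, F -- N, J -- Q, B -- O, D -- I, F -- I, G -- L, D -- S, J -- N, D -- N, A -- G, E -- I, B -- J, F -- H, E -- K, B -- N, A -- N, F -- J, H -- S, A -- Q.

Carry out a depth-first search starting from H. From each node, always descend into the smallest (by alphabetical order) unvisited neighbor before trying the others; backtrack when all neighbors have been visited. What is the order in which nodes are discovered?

H, C, M, A, G, L, P, B, E, I, D, N, F, J, Q, O, R, S, K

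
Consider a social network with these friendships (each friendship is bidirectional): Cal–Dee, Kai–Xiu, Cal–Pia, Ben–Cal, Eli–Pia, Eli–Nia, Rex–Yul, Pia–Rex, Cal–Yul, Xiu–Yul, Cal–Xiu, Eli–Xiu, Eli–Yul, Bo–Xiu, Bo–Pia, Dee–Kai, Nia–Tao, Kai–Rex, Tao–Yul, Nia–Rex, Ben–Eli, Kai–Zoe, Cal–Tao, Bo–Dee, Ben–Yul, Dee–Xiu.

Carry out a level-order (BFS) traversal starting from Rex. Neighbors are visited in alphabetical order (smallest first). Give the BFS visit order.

Visit Rex; enqueue Kai, Nia, Pia, Yul → queue [Kai, Nia, Pia, Yul]
Visit Kai; enqueue Dee, Xiu, Zoe → queue [Nia, Pia, Yul, Dee, Xiu, Zoe]
Visit Nia; enqueue Eli, Tao → queue [Pia, Yul, Dee, Xiu, Zoe, Eli, Tao]
Visit Pia; enqueue Bo, Cal → queue [Yul, Dee, Xiu, Zoe, Eli, Tao, Bo, Cal]
Visit Yul; enqueue Ben → queue [Dee, Xiu, Zoe, Eli, Tao, Bo, Cal, Ben]
Visit Dee → queue [Xiu, Zoe, Eli, Tao, Bo, Cal, Ben]
Visit Xiu → queue [Zoe, Eli, Tao, Bo, Cal, Ben]
Visit Zoe → queue [Eli, Tao, Bo, Cal, Ben]
Visit Eli → queue [Tao, Bo, Cal, Ben]
Visit Tao → queue [Bo, Cal, Ben]
Visit Bo → queue [Cal, Ben]
Visit Cal → queue [Ben]
Visit Ben → queue []

Rex Kai Nia Pia Yul Dee Xiu Zoe Eli Tao Bo Cal Ben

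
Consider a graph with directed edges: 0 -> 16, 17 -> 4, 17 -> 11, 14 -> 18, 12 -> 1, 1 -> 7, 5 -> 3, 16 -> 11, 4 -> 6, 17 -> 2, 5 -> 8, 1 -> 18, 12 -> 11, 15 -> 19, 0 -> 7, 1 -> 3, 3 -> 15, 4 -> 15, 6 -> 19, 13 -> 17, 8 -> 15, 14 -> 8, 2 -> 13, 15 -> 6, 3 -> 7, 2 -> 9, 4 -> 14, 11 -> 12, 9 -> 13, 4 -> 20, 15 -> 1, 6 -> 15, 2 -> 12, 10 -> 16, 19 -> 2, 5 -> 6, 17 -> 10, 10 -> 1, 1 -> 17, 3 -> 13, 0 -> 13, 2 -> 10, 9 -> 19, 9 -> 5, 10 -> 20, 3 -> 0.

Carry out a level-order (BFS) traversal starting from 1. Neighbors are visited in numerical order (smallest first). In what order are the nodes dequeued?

1 → 3 → 7 → 17 → 18 → 0 → 13 → 15 → 2 → 4 → 10 → 11 → 16 → 6 → 19 → 9 → 12 → 14 → 20 → 5 → 8

Visit 1; enqueue 3, 7, 17, 18 → queue [3, 7, 17, 18]
Visit 3; enqueue 0, 13, 15 → queue [7, 17, 18, 0, 13, 15]
Visit 7 → queue [17, 18, 0, 13, 15]
Visit 17; enqueue 2, 4, 10, 11 → queue [18, 0, 13, 15, 2, 4, 10, 11]
Visit 18 → queue [0, 13, 15, 2, 4, 10, 11]
Visit 0; enqueue 16 → queue [13, 15, 2, 4, 10, 11, 16]
Visit 13 → queue [15, 2, 4, 10, 11, 16]
Visit 15; enqueue 6, 19 → queue [2, 4, 10, 11, 16, 6, 19]
Visit 2; enqueue 9, 12 → queue [4, 10, 11, 16, 6, 19, 9, 12]
Visit 4; enqueue 14, 20 → queue [10, 11, 16, 6, 19, 9, 12, 14, 20]
Visit 10 → queue [11, 16, 6, 19, 9, 12, 14, 20]
Visit 11 → queue [16, 6, 19, 9, 12, 14, 20]
Visit 16 → queue [6, 19, 9, 12, 14, 20]
Visit 6 → queue [19, 9, 12, 14, 20]
Visit 19 → queue [9, 12, 14, 20]
Visit 9; enqueue 5 → queue [12, 14, 20, 5]
Visit 12 → queue [14, 20, 5]
Visit 14; enqueue 8 → queue [20, 5, 8]
Visit 20 → queue [5, 8]
Visit 5 → queue [8]
Visit 8 → queue []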